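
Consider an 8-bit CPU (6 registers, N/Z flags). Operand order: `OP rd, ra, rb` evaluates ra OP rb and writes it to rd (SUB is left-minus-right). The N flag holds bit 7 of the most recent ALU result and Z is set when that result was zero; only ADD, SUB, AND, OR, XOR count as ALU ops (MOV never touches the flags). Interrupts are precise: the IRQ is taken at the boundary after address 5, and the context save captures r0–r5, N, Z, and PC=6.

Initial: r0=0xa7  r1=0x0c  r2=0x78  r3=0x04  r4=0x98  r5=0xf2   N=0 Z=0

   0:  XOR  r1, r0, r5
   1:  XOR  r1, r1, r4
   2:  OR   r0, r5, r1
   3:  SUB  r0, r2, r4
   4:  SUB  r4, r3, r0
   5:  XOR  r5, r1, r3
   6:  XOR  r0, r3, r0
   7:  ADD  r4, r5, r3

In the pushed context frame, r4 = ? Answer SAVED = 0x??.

after  0: r0=0xa7 r1=0x55 r2=0x78 r3=0x04 r4=0x98 r5=0xf2  N=0 Z=0
after  1: r0=0xa7 r1=0xcd r2=0x78 r3=0x04 r4=0x98 r5=0xf2  N=1 Z=0
after  2: r0=0xff r1=0xcd r2=0x78 r3=0x04 r4=0x98 r5=0xf2  N=1 Z=0
after  3: r0=0xe0 r1=0xcd r2=0x78 r3=0x04 r4=0x98 r5=0xf2  N=1 Z=0
after  4: r0=0xe0 r1=0xcd r2=0x78 r3=0x04 r4=0x24 r5=0xf2  N=0 Z=0
after  5: r0=0xe0 r1=0xcd r2=0x78 r3=0x04 r4=0x24 r5=0xc9  N=1 Z=0
-- IRQ taken; context saved, return-PC = 6 --

SAVED = 0x24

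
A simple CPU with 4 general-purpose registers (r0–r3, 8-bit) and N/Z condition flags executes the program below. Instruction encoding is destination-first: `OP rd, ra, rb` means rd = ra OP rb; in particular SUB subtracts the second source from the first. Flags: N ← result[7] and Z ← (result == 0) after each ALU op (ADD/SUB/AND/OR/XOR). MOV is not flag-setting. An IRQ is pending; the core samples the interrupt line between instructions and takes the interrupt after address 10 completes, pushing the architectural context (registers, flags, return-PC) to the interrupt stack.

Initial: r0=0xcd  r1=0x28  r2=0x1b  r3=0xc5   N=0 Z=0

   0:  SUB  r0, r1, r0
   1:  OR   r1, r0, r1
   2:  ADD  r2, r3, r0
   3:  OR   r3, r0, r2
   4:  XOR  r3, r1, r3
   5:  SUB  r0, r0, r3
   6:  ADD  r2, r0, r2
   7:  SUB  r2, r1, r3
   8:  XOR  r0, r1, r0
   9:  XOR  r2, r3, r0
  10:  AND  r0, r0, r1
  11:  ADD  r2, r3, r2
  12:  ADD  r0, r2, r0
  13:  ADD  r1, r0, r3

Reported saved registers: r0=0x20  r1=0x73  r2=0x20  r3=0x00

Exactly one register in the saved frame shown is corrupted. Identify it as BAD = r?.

BAD = r1

after  0: r0=0x5b r1=0x28 r2=0x1b r3=0xc5  N=0 Z=0
after  1: r0=0x5b r1=0x7b r2=0x1b r3=0xc5  N=0 Z=0
after  2: r0=0x5b r1=0x7b r2=0x20 r3=0xc5  N=0 Z=0
after  3: r0=0x5b r1=0x7b r2=0x20 r3=0x7b  N=0 Z=0
after  4: r0=0x5b r1=0x7b r2=0x20 r3=0x00  N=0 Z=1
after  5: r0=0x5b r1=0x7b r2=0x20 r3=0x00  N=0 Z=0
after  6: r0=0x5b r1=0x7b r2=0x7b r3=0x00  N=0 Z=0
after  7: r0=0x5b r1=0x7b r2=0x7b r3=0x00  N=0 Z=0
after  8: r0=0x20 r1=0x7b r2=0x7b r3=0x00  N=0 Z=0
after  9: r0=0x20 r1=0x7b r2=0x20 r3=0x00  N=0 Z=0
after 10: r0=0x20 r1=0x7b r2=0x20 r3=0x00  N=0 Z=0
-- IRQ taken; context saved, return-PC = 11 --
mismatch: r1: reported 0x73 vs actual 0x7b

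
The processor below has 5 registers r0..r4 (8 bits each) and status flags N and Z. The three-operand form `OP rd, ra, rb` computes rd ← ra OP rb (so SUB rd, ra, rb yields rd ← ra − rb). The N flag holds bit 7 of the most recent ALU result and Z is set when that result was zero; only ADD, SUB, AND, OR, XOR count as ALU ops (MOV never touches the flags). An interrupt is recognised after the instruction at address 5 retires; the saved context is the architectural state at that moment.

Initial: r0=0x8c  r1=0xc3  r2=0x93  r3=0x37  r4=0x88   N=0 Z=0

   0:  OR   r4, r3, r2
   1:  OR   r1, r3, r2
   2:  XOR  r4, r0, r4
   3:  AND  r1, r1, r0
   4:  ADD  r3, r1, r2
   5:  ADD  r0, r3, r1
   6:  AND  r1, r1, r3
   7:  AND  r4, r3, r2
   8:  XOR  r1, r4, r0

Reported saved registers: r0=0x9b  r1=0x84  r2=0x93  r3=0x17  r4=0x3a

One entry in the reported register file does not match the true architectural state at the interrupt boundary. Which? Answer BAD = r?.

after  0: r0=0x8c r1=0xc3 r2=0x93 r3=0x37 r4=0xb7  N=1 Z=0
after  1: r0=0x8c r1=0xb7 r2=0x93 r3=0x37 r4=0xb7  N=1 Z=0
after  2: r0=0x8c r1=0xb7 r2=0x93 r3=0x37 r4=0x3b  N=0 Z=0
after  3: r0=0x8c r1=0x84 r2=0x93 r3=0x37 r4=0x3b  N=1 Z=0
after  4: r0=0x8c r1=0x84 r2=0x93 r3=0x17 r4=0x3b  N=0 Z=0
after  5: r0=0x9b r1=0x84 r2=0x93 r3=0x17 r4=0x3b  N=1 Z=0
-- IRQ taken; context saved, return-PC = 6 --
mismatch: r4: reported 0x3a vs actual 0x3b

BAD = r4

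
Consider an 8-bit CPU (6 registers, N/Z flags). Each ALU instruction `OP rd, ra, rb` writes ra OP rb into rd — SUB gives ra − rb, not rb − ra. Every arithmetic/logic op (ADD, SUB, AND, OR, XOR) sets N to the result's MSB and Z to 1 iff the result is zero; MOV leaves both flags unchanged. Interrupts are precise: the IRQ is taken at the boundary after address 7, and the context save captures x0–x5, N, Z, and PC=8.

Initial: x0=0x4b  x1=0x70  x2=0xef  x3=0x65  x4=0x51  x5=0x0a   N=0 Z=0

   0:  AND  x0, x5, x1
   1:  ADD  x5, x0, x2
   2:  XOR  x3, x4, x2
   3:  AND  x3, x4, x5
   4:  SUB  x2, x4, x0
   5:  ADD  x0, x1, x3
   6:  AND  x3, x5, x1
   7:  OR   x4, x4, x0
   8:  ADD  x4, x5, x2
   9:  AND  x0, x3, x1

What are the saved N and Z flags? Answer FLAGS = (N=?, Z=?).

FLAGS = (N=1, Z=0)

after  0: x0=0x00 x1=0x70 x2=0xef x3=0x65 x4=0x51 x5=0x0a  N=0 Z=1
after  1: x0=0x00 x1=0x70 x2=0xef x3=0x65 x4=0x51 x5=0xef  N=1 Z=0
after  2: x0=0x00 x1=0x70 x2=0xef x3=0xbe x4=0x51 x5=0xef  N=1 Z=0
after  3: x0=0x00 x1=0x70 x2=0xef x3=0x41 x4=0x51 x5=0xef  N=0 Z=0
after  4: x0=0x00 x1=0x70 x2=0x51 x3=0x41 x4=0x51 x5=0xef  N=0 Z=0
after  5: x0=0xb1 x1=0x70 x2=0x51 x3=0x41 x4=0x51 x5=0xef  N=1 Z=0
after  6: x0=0xb1 x1=0x70 x2=0x51 x3=0x60 x4=0x51 x5=0xef  N=0 Z=0
after  7: x0=0xb1 x1=0x70 x2=0x51 x3=0x60 x4=0xf1 x5=0xef  N=1 Z=0
-- IRQ taken; context saved, return-PC = 8 --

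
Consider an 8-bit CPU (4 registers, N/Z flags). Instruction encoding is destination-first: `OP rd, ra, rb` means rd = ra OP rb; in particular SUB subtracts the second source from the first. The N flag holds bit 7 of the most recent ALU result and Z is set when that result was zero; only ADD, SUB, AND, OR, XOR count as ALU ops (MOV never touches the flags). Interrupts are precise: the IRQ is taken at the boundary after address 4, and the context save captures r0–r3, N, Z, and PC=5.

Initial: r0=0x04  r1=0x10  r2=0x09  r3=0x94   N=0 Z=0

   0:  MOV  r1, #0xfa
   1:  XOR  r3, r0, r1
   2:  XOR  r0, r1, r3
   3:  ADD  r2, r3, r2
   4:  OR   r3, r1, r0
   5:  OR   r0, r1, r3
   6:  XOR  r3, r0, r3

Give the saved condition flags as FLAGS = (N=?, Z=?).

FLAGS = (N=1, Z=0)

after  0: r0=0x04 r1=0xfa r2=0x09 r3=0x94  N=0 Z=0
after  1: r0=0x04 r1=0xfa r2=0x09 r3=0xfe  N=1 Z=0
after  2: r0=0x04 r1=0xfa r2=0x09 r3=0xfe  N=0 Z=0
after  3: r0=0x04 r1=0xfa r2=0x07 r3=0xfe  N=0 Z=0
after  4: r0=0x04 r1=0xfa r2=0x07 r3=0xfe  N=1 Z=0
-- IRQ taken; context saved, return-PC = 5 --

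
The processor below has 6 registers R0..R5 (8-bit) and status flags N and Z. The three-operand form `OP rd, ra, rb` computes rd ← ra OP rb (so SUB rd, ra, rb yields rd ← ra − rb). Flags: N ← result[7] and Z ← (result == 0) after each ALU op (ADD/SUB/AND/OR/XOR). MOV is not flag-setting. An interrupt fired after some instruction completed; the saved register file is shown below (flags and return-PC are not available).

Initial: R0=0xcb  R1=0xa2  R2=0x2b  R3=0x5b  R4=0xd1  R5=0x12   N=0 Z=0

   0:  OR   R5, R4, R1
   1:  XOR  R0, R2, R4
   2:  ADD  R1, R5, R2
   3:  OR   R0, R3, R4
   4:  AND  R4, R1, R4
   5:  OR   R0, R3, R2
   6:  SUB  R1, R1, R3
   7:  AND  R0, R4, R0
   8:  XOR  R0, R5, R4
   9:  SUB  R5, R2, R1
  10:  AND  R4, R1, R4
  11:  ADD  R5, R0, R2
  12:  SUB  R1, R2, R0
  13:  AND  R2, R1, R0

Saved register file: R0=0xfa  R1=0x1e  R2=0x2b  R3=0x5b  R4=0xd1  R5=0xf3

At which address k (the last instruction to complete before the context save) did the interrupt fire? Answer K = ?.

K = 2

after  0: R0=0xcb R1=0xa2 R2=0x2b R3=0x5b R4=0xd1 R5=0xf3  N=1 Z=0
after  1: R0=0xfa R1=0xa2 R2=0x2b R3=0x5b R4=0xd1 R5=0xf3  N=1 Z=0
after  2: R0=0xfa R1=0x1e R2=0x2b R3=0x5b R4=0xd1 R5=0xf3  N=0 Z=0
-- IRQ taken; context saved, return-PC = 3 --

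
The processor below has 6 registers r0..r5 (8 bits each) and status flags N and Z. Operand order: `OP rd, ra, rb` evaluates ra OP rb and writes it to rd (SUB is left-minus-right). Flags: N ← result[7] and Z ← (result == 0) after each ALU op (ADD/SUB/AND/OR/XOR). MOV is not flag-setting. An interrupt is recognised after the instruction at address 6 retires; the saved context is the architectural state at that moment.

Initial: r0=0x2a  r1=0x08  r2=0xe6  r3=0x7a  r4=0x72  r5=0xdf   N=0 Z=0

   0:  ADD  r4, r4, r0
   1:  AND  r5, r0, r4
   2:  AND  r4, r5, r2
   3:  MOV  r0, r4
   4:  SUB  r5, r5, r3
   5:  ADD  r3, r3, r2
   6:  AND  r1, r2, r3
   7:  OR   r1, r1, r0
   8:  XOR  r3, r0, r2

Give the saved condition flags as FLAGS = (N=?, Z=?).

after  0: r0=0x2a r1=0x08 r2=0xe6 r3=0x7a r4=0x9c r5=0xdf  N=1 Z=0
after  1: r0=0x2a r1=0x08 r2=0xe6 r3=0x7a r4=0x9c r5=0x08  N=0 Z=0
after  2: r0=0x2a r1=0x08 r2=0xe6 r3=0x7a r4=0x00 r5=0x08  N=0 Z=1
after  3: r0=0x00 r1=0x08 r2=0xe6 r3=0x7a r4=0x00 r5=0x08  N=0 Z=1
after  4: r0=0x00 r1=0x08 r2=0xe6 r3=0x7a r4=0x00 r5=0x8e  N=1 Z=0
after  5: r0=0x00 r1=0x08 r2=0xe6 r3=0x60 r4=0x00 r5=0x8e  N=0 Z=0
after  6: r0=0x00 r1=0x60 r2=0xe6 r3=0x60 r4=0x00 r5=0x8e  N=0 Z=0
-- IRQ taken; context saved, return-PC = 7 --

FLAGS = (N=0, Z=0)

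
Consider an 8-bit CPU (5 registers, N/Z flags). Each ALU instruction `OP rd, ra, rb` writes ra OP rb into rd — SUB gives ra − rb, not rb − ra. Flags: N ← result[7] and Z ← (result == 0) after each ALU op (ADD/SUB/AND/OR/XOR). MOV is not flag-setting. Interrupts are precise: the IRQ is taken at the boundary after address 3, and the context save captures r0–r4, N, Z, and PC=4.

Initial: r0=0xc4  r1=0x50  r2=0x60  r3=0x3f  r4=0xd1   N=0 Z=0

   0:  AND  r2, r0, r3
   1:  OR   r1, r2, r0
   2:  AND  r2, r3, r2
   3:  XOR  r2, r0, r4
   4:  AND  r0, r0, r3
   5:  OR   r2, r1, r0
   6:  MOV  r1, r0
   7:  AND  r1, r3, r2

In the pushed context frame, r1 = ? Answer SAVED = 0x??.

SAVED = 0xc4

after  0: r0=0xc4 r1=0x50 r2=0x04 r3=0x3f r4=0xd1  N=0 Z=0
after  1: r0=0xc4 r1=0xc4 r2=0x04 r3=0x3f r4=0xd1  N=1 Z=0
after  2: r0=0xc4 r1=0xc4 r2=0x04 r3=0x3f r4=0xd1  N=0 Z=0
after  3: r0=0xc4 r1=0xc4 r2=0x15 r3=0x3f r4=0xd1  N=0 Z=0
-- IRQ taken; context saved, return-PC = 4 --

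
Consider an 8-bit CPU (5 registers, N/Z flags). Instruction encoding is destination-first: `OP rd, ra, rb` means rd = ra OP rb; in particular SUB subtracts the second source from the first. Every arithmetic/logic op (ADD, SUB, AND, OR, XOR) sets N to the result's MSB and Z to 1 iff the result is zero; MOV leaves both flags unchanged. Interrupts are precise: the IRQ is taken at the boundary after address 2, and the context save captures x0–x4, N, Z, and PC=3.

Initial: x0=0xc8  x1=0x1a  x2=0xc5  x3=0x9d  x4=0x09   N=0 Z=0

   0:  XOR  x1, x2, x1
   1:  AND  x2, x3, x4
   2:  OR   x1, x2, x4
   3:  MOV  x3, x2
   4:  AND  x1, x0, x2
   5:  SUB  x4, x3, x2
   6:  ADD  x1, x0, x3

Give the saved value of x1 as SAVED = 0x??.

after  0: x0=0xc8 x1=0xdf x2=0xc5 x3=0x9d x4=0x09  N=1 Z=0
after  1: x0=0xc8 x1=0xdf x2=0x09 x3=0x9d x4=0x09  N=0 Z=0
after  2: x0=0xc8 x1=0x09 x2=0x09 x3=0x9d x4=0x09  N=0 Z=0
-- IRQ taken; context saved, return-PC = 3 --

SAVED = 0x09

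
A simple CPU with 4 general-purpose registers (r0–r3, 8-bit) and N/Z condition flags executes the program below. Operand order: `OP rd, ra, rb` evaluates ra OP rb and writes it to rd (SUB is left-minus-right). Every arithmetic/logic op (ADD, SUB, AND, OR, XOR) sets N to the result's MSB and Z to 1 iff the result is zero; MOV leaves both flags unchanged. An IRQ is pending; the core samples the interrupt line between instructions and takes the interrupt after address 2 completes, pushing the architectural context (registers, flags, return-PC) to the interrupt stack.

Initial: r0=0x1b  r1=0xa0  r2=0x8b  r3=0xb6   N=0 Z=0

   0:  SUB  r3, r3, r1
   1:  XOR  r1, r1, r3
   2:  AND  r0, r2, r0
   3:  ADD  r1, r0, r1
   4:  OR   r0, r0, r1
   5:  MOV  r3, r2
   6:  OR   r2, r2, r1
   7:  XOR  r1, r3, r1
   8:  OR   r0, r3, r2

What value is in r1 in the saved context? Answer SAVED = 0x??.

after  0: r0=0x1b r1=0xa0 r2=0x8b r3=0x16  N=0 Z=0
after  1: r0=0x1b r1=0xb6 r2=0x8b r3=0x16  N=1 Z=0
after  2: r0=0x0b r1=0xb6 r2=0x8b r3=0x16  N=0 Z=0
-- IRQ taken; context saved, return-PC = 3 --

SAVED = 0xb6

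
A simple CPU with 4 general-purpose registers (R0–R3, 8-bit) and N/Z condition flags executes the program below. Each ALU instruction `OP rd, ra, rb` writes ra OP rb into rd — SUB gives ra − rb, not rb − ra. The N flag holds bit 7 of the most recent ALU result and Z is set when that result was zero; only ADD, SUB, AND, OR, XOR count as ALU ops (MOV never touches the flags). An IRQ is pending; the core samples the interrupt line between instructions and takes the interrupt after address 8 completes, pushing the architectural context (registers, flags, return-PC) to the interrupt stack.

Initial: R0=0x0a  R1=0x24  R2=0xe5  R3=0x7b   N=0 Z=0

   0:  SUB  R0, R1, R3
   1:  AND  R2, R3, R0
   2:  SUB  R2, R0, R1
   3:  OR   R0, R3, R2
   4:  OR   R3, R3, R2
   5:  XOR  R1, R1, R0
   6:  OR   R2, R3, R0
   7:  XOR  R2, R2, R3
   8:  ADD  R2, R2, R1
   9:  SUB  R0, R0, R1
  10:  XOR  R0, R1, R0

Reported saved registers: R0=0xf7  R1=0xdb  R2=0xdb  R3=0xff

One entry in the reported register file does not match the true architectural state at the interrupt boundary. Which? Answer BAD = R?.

BAD = R0

after  0: R0=0xa9 R1=0x24 R2=0xe5 R3=0x7b  N=1 Z=0
after  1: R0=0xa9 R1=0x24 R2=0x29 R3=0x7b  N=0 Z=0
after  2: R0=0xa9 R1=0x24 R2=0x85 R3=0x7b  N=1 Z=0
after  3: R0=0xff R1=0x24 R2=0x85 R3=0x7b  N=1 Z=0
after  4: R0=0xff R1=0x24 R2=0x85 R3=0xff  N=1 Z=0
after  5: R0=0xff R1=0xdb R2=0x85 R3=0xff  N=1 Z=0
after  6: R0=0xff R1=0xdb R2=0xff R3=0xff  N=1 Z=0
after  7: R0=0xff R1=0xdb R2=0x00 R3=0xff  N=0 Z=1
after  8: R0=0xff R1=0xdb R2=0xdb R3=0xff  N=1 Z=0
-- IRQ taken; context saved, return-PC = 9 --
mismatch: R0: reported 0xf7 vs actual 0xff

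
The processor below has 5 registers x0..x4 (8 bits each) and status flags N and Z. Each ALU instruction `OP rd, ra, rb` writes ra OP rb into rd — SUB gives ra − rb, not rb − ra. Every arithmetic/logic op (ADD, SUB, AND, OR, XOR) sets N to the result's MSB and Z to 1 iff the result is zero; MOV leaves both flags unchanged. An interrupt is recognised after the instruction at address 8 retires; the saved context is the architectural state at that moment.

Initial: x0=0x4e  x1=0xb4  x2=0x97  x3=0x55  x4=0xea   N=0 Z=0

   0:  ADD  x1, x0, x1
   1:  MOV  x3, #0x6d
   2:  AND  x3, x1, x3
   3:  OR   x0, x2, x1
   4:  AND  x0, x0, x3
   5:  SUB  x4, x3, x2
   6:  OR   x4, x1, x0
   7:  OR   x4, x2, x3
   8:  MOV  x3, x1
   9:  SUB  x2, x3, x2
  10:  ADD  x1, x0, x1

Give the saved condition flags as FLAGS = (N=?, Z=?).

FLAGS = (N=1, Z=0)

after  0: x0=0x4e x1=0x02 x2=0x97 x3=0x55 x4=0xea  N=0 Z=0
after  1: x0=0x4e x1=0x02 x2=0x97 x3=0x6d x4=0xea  N=0 Z=0
after  2: x0=0x4e x1=0x02 x2=0x97 x3=0x00 x4=0xea  N=0 Z=1
after  3: x0=0x97 x1=0x02 x2=0x97 x3=0x00 x4=0xea  N=1 Z=0
after  4: x0=0x00 x1=0x02 x2=0x97 x3=0x00 x4=0xea  N=0 Z=1
after  5: x0=0x00 x1=0x02 x2=0x97 x3=0x00 x4=0x69  N=0 Z=0
after  6: x0=0x00 x1=0x02 x2=0x97 x3=0x00 x4=0x02  N=0 Z=0
after  7: x0=0x00 x1=0x02 x2=0x97 x3=0x00 x4=0x97  N=1 Z=0
after  8: x0=0x00 x1=0x02 x2=0x97 x3=0x02 x4=0x97  N=1 Z=0
-- IRQ taken; context saved, return-PC = 9 --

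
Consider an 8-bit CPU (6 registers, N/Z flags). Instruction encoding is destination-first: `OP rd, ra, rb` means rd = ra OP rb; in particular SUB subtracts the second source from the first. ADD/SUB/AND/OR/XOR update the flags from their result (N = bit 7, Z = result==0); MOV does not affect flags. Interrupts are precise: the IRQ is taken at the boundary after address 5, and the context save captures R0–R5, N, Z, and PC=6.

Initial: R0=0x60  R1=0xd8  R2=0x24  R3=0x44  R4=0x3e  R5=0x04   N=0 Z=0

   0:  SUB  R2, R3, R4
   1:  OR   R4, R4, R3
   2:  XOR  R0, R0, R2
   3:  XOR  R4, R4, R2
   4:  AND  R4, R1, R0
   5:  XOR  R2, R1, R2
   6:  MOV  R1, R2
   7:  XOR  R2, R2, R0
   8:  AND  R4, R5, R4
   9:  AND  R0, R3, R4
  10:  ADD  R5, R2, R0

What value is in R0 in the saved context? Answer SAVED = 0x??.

SAVED = 0x66

after  0: R0=0x60 R1=0xd8 R2=0x06 R3=0x44 R4=0x3e R5=0x04  N=0 Z=0
after  1: R0=0x60 R1=0xd8 R2=0x06 R3=0x44 R4=0x7e R5=0x04  N=0 Z=0
after  2: R0=0x66 R1=0xd8 R2=0x06 R3=0x44 R4=0x7e R5=0x04  N=0 Z=0
after  3: R0=0x66 R1=0xd8 R2=0x06 R3=0x44 R4=0x78 R5=0x04  N=0 Z=0
after  4: R0=0x66 R1=0xd8 R2=0x06 R3=0x44 R4=0x40 R5=0x04  N=0 Z=0
after  5: R0=0x66 R1=0xd8 R2=0xde R3=0x44 R4=0x40 R5=0x04  N=1 Z=0
-- IRQ taken; context saved, return-PC = 6 --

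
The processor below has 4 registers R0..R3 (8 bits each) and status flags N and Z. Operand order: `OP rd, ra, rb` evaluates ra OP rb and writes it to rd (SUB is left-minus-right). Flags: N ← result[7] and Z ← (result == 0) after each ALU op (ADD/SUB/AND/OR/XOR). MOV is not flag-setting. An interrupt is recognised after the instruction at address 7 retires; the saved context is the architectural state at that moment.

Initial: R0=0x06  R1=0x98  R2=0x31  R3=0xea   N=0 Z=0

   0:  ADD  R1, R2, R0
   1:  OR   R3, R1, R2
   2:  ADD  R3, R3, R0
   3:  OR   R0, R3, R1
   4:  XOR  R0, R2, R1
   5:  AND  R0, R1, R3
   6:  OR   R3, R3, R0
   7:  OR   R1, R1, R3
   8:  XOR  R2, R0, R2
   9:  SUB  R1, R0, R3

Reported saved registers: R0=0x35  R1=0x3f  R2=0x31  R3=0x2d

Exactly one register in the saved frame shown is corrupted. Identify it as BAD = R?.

after  0: R0=0x06 R1=0x37 R2=0x31 R3=0xea  N=0 Z=0
after  1: R0=0x06 R1=0x37 R2=0x31 R3=0x37  N=0 Z=0
after  2: R0=0x06 R1=0x37 R2=0x31 R3=0x3d  N=0 Z=0
after  3: R0=0x3f R1=0x37 R2=0x31 R3=0x3d  N=0 Z=0
after  4: R0=0x06 R1=0x37 R2=0x31 R3=0x3d  N=0 Z=0
after  5: R0=0x35 R1=0x37 R2=0x31 R3=0x3d  N=0 Z=0
after  6: R0=0x35 R1=0x37 R2=0x31 R3=0x3d  N=0 Z=0
after  7: R0=0x35 R1=0x3f R2=0x31 R3=0x3d  N=0 Z=0
-- IRQ taken; context saved, return-PC = 8 --
mismatch: R3: reported 0x2d vs actual 0x3d

BAD = R3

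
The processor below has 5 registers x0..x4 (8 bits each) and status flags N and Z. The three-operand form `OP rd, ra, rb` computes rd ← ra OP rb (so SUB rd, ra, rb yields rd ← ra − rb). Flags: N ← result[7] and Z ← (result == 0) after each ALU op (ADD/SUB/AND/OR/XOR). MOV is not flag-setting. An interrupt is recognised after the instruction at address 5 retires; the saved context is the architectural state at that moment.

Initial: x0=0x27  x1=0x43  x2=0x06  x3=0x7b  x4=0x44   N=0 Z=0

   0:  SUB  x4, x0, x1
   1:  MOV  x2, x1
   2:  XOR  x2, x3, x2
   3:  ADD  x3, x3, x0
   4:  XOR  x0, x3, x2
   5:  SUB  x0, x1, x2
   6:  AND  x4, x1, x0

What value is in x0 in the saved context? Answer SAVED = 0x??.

after  0: x0=0x27 x1=0x43 x2=0x06 x3=0x7b x4=0xe4  N=1 Z=0
after  1: x0=0x27 x1=0x43 x2=0x43 x3=0x7b x4=0xe4  N=1 Z=0
after  2: x0=0x27 x1=0x43 x2=0x38 x3=0x7b x4=0xe4  N=0 Z=0
after  3: x0=0x27 x1=0x43 x2=0x38 x3=0xa2 x4=0xe4  N=1 Z=0
after  4: x0=0x9a x1=0x43 x2=0x38 x3=0xa2 x4=0xe4  N=1 Z=0
after  5: x0=0x0b x1=0x43 x2=0x38 x3=0xa2 x4=0xe4  N=0 Z=0
-- IRQ taken; context saved, return-PC = 6 --

SAVED = 0x0b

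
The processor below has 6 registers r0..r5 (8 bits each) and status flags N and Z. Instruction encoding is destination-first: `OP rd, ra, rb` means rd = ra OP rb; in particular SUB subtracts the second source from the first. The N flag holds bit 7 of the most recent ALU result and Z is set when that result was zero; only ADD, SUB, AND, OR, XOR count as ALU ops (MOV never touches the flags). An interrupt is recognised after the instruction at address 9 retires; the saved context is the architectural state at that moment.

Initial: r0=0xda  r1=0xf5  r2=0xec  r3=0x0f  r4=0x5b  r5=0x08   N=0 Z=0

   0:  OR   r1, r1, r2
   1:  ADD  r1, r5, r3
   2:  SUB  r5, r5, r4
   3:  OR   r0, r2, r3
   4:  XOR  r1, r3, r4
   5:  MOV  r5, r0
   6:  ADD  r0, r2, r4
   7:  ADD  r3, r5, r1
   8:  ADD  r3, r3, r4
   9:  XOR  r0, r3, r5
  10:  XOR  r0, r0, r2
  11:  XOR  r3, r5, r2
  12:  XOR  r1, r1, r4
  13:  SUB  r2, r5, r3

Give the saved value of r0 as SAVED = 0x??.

after  0: r0=0xda r1=0xfd r2=0xec r3=0x0f r4=0x5b r5=0x08  N=1 Z=0
after  1: r0=0xda r1=0x17 r2=0xec r3=0x0f r4=0x5b r5=0x08  N=0 Z=0
after  2: r0=0xda r1=0x17 r2=0xec r3=0x0f r4=0x5b r5=0xad  N=1 Z=0
after  3: r0=0xef r1=0x17 r2=0xec r3=0x0f r4=0x5b r5=0xad  N=1 Z=0
after  4: r0=0xef r1=0x54 r2=0xec r3=0x0f r4=0x5b r5=0xad  N=0 Z=0
after  5: r0=0xef r1=0x54 r2=0xec r3=0x0f r4=0x5b r5=0xef  N=0 Z=0
after  6: r0=0x47 r1=0x54 r2=0xec r3=0x0f r4=0x5b r5=0xef  N=0 Z=0
after  7: r0=0x47 r1=0x54 r2=0xec r3=0x43 r4=0x5b r5=0xef  N=0 Z=0
after  8: r0=0x47 r1=0x54 r2=0xec r3=0x9e r4=0x5b r5=0xef  N=1 Z=0
after  9: r0=0x71 r1=0x54 r2=0xec r3=0x9e r4=0x5b r5=0xef  N=0 Z=0
-- IRQ taken; context saved, return-PC = 10 --

SAVED = 0x71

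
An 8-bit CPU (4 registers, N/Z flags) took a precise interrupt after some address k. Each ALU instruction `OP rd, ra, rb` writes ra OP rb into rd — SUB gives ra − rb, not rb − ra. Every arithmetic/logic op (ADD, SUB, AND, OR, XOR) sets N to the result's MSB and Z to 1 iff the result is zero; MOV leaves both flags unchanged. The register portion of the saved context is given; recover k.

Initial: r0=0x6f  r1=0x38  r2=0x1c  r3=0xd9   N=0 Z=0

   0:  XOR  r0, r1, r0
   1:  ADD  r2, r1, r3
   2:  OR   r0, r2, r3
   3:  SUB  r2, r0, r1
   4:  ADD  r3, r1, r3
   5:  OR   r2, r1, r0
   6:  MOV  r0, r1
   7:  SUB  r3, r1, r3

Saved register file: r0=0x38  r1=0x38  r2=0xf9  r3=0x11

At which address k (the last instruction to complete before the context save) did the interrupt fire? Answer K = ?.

K = 6

after  0: r0=0x57 r1=0x38 r2=0x1c r3=0xd9  N=0 Z=0
after  1: r0=0x57 r1=0x38 r2=0x11 r3=0xd9  N=0 Z=0
after  2: r0=0xd9 r1=0x38 r2=0x11 r3=0xd9  N=1 Z=0
after  3: r0=0xd9 r1=0x38 r2=0xa1 r3=0xd9  N=1 Z=0
after  4: r0=0xd9 r1=0x38 r2=0xa1 r3=0x11  N=0 Z=0
after  5: r0=0xd9 r1=0x38 r2=0xf9 r3=0x11  N=1 Z=0
after  6: r0=0x38 r1=0x38 r2=0xf9 r3=0x11  N=1 Z=0
-- IRQ taken; context saved, return-PC = 7 --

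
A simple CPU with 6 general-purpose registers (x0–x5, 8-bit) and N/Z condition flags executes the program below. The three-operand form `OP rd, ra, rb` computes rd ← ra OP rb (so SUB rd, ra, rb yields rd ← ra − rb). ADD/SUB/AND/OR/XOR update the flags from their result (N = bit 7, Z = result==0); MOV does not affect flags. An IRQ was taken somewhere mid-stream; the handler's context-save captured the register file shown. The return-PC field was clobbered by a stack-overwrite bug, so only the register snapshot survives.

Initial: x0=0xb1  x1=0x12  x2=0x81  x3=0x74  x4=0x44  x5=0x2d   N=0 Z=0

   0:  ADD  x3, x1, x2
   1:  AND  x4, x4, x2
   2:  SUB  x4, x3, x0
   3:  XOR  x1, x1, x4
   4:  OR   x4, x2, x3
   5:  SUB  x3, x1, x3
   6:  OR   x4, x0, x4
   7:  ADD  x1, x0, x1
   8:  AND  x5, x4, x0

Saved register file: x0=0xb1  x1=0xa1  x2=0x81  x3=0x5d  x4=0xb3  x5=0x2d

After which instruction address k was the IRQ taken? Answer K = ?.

K = 7

after  0: x0=0xb1 x1=0x12 x2=0x81 x3=0x93 x4=0x44 x5=0x2d  N=1 Z=0
after  1: x0=0xb1 x1=0x12 x2=0x81 x3=0x93 x4=0x00 x5=0x2d  N=0 Z=1
after  2: x0=0xb1 x1=0x12 x2=0x81 x3=0x93 x4=0xe2 x5=0x2d  N=1 Z=0
after  3: x0=0xb1 x1=0xf0 x2=0x81 x3=0x93 x4=0xe2 x5=0x2d  N=1 Z=0
after  4: x0=0xb1 x1=0xf0 x2=0x81 x3=0x93 x4=0x93 x5=0x2d  N=1 Z=0
after  5: x0=0xb1 x1=0xf0 x2=0x81 x3=0x5d x4=0x93 x5=0x2d  N=0 Z=0
after  6: x0=0xb1 x1=0xf0 x2=0x81 x3=0x5d x4=0xb3 x5=0x2d  N=1 Z=0
after  7: x0=0xb1 x1=0xa1 x2=0x81 x3=0x5d x4=0xb3 x5=0x2d  N=1 Z=0
-- IRQ taken; context saved, return-PC = 8 --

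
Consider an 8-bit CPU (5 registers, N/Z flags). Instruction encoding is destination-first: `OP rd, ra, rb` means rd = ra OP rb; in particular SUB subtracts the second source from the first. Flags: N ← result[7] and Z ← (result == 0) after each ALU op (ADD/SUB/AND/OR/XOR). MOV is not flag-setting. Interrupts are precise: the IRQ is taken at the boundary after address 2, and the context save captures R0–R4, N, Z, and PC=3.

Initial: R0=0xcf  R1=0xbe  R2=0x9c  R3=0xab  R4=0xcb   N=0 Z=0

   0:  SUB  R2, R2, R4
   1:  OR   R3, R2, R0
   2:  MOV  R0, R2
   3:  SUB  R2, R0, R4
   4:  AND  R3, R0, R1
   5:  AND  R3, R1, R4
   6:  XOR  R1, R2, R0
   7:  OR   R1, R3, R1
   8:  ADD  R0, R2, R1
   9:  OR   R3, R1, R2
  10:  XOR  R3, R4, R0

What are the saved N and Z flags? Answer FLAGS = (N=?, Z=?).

after  0: R0=0xcf R1=0xbe R2=0xd1 R3=0xab R4=0xcb  N=1 Z=0
after  1: R0=0xcf R1=0xbe R2=0xd1 R3=0xdf R4=0xcb  N=1 Z=0
after  2: R0=0xd1 R1=0xbe R2=0xd1 R3=0xdf R4=0xcb  N=1 Z=0
-- IRQ taken; context saved, return-PC = 3 --

FLAGS = (N=1, Z=0)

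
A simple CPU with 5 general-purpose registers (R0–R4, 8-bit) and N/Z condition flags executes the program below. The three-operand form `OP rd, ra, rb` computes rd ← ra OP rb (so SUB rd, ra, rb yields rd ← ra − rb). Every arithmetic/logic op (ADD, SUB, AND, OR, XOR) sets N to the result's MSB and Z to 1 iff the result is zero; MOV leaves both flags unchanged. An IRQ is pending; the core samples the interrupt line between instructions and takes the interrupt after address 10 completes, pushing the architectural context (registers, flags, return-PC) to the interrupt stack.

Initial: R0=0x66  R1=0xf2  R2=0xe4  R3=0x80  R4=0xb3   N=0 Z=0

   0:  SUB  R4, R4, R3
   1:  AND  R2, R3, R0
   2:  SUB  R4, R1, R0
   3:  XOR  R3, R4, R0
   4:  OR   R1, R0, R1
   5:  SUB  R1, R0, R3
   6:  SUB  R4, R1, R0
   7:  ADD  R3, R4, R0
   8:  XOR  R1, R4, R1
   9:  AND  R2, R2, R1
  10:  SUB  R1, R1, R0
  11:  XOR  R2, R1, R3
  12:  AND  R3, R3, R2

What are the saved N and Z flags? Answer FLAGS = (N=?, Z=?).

after  0: R0=0x66 R1=0xf2 R2=0xe4 R3=0x80 R4=0x33  N=0 Z=0
after  1: R0=0x66 R1=0xf2 R2=0x00 R3=0x80 R4=0x33  N=0 Z=1
after  2: R0=0x66 R1=0xf2 R2=0x00 R3=0x80 R4=0x8c  N=1 Z=0
after  3: R0=0x66 R1=0xf2 R2=0x00 R3=0xea R4=0x8c  N=1 Z=0
after  4: R0=0x66 R1=0xf6 R2=0x00 R3=0xea R4=0x8c  N=1 Z=0
after  5: R0=0x66 R1=0x7c R2=0x00 R3=0xea R4=0x8c  N=0 Z=0
after  6: R0=0x66 R1=0x7c R2=0x00 R3=0xea R4=0x16  N=0 Z=0
after  7: R0=0x66 R1=0x7c R2=0x00 R3=0x7c R4=0x16  N=0 Z=0
after  8: R0=0x66 R1=0x6a R2=0x00 R3=0x7c R4=0x16  N=0 Z=0
after  9: R0=0x66 R1=0x6a R2=0x00 R3=0x7c R4=0x16  N=0 Z=1
after 10: R0=0x66 R1=0x04 R2=0x00 R3=0x7c R4=0x16  N=0 Z=0
-- IRQ taken; context saved, return-PC = 11 --

FLAGS = (N=0, Z=0)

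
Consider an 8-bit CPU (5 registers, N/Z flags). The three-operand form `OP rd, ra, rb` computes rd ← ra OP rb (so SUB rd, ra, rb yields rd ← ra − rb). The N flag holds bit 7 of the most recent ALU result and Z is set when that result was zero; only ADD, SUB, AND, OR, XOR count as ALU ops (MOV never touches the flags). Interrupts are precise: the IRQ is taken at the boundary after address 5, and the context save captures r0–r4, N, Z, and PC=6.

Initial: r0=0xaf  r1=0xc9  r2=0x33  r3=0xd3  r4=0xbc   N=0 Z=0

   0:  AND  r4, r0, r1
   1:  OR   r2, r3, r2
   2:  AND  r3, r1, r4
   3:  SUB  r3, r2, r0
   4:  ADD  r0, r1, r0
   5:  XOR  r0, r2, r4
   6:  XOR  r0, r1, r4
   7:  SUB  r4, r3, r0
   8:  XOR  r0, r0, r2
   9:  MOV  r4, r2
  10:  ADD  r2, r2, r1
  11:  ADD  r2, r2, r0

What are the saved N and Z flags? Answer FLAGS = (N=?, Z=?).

after  0: r0=0xaf r1=0xc9 r2=0x33 r3=0xd3 r4=0x89  N=1 Z=0
after  1: r0=0xaf r1=0xc9 r2=0xf3 r3=0xd3 r4=0x89  N=1 Z=0
after  2: r0=0xaf r1=0xc9 r2=0xf3 r3=0x89 r4=0x89  N=1 Z=0
after  3: r0=0xaf r1=0xc9 r2=0xf3 r3=0x44 r4=0x89  N=0 Z=0
after  4: r0=0x78 r1=0xc9 r2=0xf3 r3=0x44 r4=0x89  N=0 Z=0
after  5: r0=0x7a r1=0xc9 r2=0xf3 r3=0x44 r4=0x89  N=0 Z=0
-- IRQ taken; context saved, return-PC = 6 --

FLAGS = (N=0, Z=0)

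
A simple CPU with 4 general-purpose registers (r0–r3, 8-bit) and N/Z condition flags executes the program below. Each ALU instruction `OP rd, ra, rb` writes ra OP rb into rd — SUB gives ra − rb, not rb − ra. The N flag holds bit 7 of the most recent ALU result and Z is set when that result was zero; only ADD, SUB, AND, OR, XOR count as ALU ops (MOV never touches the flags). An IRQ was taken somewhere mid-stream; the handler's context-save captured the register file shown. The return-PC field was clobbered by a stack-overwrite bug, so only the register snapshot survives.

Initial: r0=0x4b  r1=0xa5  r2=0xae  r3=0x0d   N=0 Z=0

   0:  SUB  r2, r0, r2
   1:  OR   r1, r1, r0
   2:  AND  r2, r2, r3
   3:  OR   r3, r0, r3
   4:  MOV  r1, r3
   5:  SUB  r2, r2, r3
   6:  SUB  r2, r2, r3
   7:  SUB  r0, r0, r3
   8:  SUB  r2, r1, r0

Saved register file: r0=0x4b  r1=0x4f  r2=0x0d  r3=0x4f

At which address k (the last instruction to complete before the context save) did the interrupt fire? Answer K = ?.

K = 4

after  0: r0=0x4b r1=0xa5 r2=0x9d r3=0x0d  N=1 Z=0
after  1: r0=0x4b r1=0xef r2=0x9d r3=0x0d  N=1 Z=0
after  2: r0=0x4b r1=0xef r2=0x0d r3=0x0d  N=0 Z=0
after  3: r0=0x4b r1=0xef r2=0x0d r3=0x4f  N=0 Z=0
after  4: r0=0x4b r1=0x4f r2=0x0d r3=0x4f  N=0 Z=0
-- IRQ taken; context saved, return-PC = 5 --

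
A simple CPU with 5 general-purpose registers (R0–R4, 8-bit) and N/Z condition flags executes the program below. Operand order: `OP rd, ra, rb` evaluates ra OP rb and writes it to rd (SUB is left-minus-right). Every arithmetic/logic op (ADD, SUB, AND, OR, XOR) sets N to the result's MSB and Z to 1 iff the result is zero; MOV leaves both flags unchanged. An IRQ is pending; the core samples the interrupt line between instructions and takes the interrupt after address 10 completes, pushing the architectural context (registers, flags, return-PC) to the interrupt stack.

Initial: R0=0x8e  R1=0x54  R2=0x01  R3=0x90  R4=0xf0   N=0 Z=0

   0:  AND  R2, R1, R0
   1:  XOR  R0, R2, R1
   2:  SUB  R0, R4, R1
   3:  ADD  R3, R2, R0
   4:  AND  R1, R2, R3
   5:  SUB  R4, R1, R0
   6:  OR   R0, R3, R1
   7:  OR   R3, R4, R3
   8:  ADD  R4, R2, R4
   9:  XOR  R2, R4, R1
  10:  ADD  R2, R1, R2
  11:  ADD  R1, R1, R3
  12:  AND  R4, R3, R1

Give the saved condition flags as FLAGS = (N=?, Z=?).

after  0: R0=0x8e R1=0x54 R2=0x04 R3=0x90 R4=0xf0  N=0 Z=0
after  1: R0=0x50 R1=0x54 R2=0x04 R3=0x90 R4=0xf0  N=0 Z=0
after  2: R0=0x9c R1=0x54 R2=0x04 R3=0x90 R4=0xf0  N=1 Z=0
after  3: R0=0x9c R1=0x54 R2=0x04 R3=0xa0 R4=0xf0  N=1 Z=0
after  4: R0=0x9c R1=0x00 R2=0x04 R3=0xa0 R4=0xf0  N=0 Z=1
after  5: R0=0x9c R1=0x00 R2=0x04 R3=0xa0 R4=0x64  N=0 Z=0
after  6: R0=0xa0 R1=0x00 R2=0x04 R3=0xa0 R4=0x64  N=1 Z=0
after  7: R0=0xa0 R1=0x00 R2=0x04 R3=0xe4 R4=0x64  N=1 Z=0
after  8: R0=0xa0 R1=0x00 R2=0x04 R3=0xe4 R4=0x68  N=0 Z=0
after  9: R0=0xa0 R1=0x00 R2=0x68 R3=0xe4 R4=0x68  N=0 Z=0
after 10: R0=0xa0 R1=0x00 R2=0x68 R3=0xe4 R4=0x68  N=0 Z=0
-- IRQ taken; context saved, return-PC = 11 --

FLAGS = (N=0, Z=0)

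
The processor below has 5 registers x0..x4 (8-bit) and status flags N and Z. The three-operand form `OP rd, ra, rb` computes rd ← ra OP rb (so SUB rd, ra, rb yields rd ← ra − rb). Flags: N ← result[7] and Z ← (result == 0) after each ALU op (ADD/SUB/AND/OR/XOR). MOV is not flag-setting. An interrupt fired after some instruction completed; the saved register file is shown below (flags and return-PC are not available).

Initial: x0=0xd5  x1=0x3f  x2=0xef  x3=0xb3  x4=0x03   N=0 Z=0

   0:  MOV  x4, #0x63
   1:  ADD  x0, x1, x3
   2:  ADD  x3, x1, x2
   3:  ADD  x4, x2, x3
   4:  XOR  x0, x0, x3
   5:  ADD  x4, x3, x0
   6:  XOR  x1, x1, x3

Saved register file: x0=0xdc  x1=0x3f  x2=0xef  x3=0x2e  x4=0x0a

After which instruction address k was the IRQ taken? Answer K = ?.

after  0: x0=0xd5 x1=0x3f x2=0xef x3=0xb3 x4=0x63  N=0 Z=0
after  1: x0=0xf2 x1=0x3f x2=0xef x3=0xb3 x4=0x63  N=1 Z=0
after  2: x0=0xf2 x1=0x3f x2=0xef x3=0x2e x4=0x63  N=0 Z=0
after  3: x0=0xf2 x1=0x3f x2=0xef x3=0x2e x4=0x1d  N=0 Z=0
after  4: x0=0xdc x1=0x3f x2=0xef x3=0x2e x4=0x1d  N=1 Z=0
after  5: x0=0xdc x1=0x3f x2=0xef x3=0x2e x4=0x0a  N=0 Z=0
-- IRQ taken; context saved, return-PC = 6 --

K = 5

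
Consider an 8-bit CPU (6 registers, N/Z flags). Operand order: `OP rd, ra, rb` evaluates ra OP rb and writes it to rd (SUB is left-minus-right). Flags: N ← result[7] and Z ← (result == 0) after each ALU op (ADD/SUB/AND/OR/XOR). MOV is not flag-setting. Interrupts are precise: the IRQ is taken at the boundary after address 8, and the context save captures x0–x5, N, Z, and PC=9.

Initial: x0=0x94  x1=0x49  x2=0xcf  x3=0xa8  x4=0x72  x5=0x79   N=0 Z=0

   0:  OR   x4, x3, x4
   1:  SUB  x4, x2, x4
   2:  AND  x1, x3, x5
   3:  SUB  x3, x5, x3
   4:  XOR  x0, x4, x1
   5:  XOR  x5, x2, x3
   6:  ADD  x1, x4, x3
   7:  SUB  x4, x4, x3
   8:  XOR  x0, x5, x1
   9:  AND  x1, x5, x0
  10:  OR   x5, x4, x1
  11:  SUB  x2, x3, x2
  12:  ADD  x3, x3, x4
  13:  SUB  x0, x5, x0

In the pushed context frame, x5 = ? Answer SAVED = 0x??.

after  0: x0=0x94 x1=0x49 x2=0xcf x3=0xa8 x4=0xfa x5=0x79  N=1 Z=0
after  1: x0=0x94 x1=0x49 x2=0xcf x3=0xa8 x4=0xd5 x5=0x79  N=1 Z=0
after  2: x0=0x94 x1=0x28 x2=0xcf x3=0xa8 x4=0xd5 x5=0x79  N=0 Z=0
after  3: x0=0x94 x1=0x28 x2=0xcf x3=0xd1 x4=0xd5 x5=0x79  N=1 Z=0
after  4: x0=0xfd x1=0x28 x2=0xcf x3=0xd1 x4=0xd5 x5=0x79  N=1 Z=0
after  5: x0=0xfd x1=0x28 x2=0xcf x3=0xd1 x4=0xd5 x5=0x1e  N=0 Z=0
after  6: x0=0xfd x1=0xa6 x2=0xcf x3=0xd1 x4=0xd5 x5=0x1e  N=1 Z=0
after  7: x0=0xfd x1=0xa6 x2=0xcf x3=0xd1 x4=0x04 x5=0x1e  N=0 Z=0
after  8: x0=0xb8 x1=0xa6 x2=0xcf x3=0xd1 x4=0x04 x5=0x1e  N=1 Z=0
-- IRQ taken; context saved, return-PC = 9 --

SAVED = 0x1e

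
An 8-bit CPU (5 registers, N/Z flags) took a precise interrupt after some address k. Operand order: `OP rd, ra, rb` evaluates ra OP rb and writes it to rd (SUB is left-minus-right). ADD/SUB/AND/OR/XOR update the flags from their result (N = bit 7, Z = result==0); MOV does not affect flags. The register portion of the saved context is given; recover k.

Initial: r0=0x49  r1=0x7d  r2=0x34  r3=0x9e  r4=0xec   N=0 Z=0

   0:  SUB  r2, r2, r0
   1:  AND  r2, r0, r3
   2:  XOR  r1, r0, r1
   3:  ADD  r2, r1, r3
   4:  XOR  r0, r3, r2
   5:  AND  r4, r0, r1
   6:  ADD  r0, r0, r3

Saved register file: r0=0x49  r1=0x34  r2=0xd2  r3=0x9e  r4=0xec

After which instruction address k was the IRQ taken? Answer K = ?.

K = 3

after  0: r0=0x49 r1=0x7d r2=0xeb r3=0x9e r4=0xec  N=1 Z=0
after  1: r0=0x49 r1=0x7d r2=0x08 r3=0x9e r4=0xec  N=0 Z=0
after  2: r0=0x49 r1=0x34 r2=0x08 r3=0x9e r4=0xec  N=0 Z=0
after  3: r0=0x49 r1=0x34 r2=0xd2 r3=0x9e r4=0xec  N=1 Z=0
-- IRQ taken; context saved, return-PC = 4 --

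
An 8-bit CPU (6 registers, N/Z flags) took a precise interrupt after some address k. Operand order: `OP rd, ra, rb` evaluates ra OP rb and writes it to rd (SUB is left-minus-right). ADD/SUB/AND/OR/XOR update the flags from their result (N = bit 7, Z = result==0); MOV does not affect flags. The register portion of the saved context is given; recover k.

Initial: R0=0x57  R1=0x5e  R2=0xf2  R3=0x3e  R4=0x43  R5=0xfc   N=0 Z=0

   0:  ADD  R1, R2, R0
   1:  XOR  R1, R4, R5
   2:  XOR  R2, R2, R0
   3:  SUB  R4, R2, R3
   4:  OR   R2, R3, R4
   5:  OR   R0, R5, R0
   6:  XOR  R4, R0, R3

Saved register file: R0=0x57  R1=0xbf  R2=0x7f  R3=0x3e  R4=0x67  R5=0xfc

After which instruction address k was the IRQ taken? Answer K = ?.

after  0: R0=0x57 R1=0x49 R2=0xf2 R3=0x3e R4=0x43 R5=0xfc  N=0 Z=0
after  1: R0=0x57 R1=0xbf R2=0xf2 R3=0x3e R4=0x43 R5=0xfc  N=1 Z=0
after  2: R0=0x57 R1=0xbf R2=0xa5 R3=0x3e R4=0x43 R5=0xfc  N=1 Z=0
after  3: R0=0x57 R1=0xbf R2=0xa5 R3=0x3e R4=0x67 R5=0xfc  N=0 Z=0
after  4: R0=0x57 R1=0xbf R2=0x7f R3=0x3e R4=0x67 R5=0xfc  N=0 Z=0
-- IRQ taken; context saved, return-PC = 5 --

K = 4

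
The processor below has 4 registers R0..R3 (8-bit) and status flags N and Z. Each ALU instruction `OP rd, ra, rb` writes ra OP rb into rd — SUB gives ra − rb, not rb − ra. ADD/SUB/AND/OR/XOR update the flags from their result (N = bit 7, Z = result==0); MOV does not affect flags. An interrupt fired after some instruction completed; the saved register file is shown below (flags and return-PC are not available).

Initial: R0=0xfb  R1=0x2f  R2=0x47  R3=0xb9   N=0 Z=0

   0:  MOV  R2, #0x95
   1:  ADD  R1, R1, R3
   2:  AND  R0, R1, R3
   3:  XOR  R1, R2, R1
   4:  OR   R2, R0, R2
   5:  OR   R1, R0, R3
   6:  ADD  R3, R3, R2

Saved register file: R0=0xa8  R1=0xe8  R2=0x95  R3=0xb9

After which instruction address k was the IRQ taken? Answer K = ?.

K = 2

after  0: R0=0xfb R1=0x2f R2=0x95 R3=0xb9  N=0 Z=0
after  1: R0=0xfb R1=0xe8 R2=0x95 R3=0xb9  N=1 Z=0
after  2: R0=0xa8 R1=0xe8 R2=0x95 R3=0xb9  N=1 Z=0
-- IRQ taken; context saved, return-PC = 3 --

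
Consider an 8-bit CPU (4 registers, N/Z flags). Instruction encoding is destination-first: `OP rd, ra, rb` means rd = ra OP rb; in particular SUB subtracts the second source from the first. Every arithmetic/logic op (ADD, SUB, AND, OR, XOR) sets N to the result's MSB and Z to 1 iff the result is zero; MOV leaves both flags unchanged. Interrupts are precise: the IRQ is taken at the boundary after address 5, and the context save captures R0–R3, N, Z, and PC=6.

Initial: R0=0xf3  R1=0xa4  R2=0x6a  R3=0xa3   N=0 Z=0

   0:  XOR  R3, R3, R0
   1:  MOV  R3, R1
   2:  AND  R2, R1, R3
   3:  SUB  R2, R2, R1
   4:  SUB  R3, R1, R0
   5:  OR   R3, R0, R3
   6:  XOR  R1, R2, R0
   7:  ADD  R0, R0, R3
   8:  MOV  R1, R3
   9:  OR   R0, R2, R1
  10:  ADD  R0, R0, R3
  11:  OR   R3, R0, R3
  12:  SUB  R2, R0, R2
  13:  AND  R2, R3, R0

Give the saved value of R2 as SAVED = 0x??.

SAVED = 0x00

after  0: R0=0xf3 R1=0xa4 R2=0x6a R3=0x50  N=0 Z=0
after  1: R0=0xf3 R1=0xa4 R2=0x6a R3=0xa4  N=0 Z=0
after  2: R0=0xf3 R1=0xa4 R2=0xa4 R3=0xa4  N=1 Z=0
after  3: R0=0xf3 R1=0xa4 R2=0x00 R3=0xa4  N=0 Z=1
after  4: R0=0xf3 R1=0xa4 R2=0x00 R3=0xb1  N=1 Z=0
after  5: R0=0xf3 R1=0xa4 R2=0x00 R3=0xf3  N=1 Z=0
-- IRQ taken; context saved, return-PC = 6 --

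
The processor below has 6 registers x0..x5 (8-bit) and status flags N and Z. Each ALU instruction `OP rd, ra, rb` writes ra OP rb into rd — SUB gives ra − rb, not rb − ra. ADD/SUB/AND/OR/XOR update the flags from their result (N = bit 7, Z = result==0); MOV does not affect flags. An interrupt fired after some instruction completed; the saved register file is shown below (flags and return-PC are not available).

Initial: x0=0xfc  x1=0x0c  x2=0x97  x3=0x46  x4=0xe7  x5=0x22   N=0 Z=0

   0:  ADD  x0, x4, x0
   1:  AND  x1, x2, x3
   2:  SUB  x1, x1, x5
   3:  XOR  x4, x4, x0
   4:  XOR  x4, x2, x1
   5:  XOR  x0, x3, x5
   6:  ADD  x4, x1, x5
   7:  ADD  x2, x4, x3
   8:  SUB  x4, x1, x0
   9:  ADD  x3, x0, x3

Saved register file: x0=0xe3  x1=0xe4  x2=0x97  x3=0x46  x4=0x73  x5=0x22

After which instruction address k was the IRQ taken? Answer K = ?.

K = 4

after  0: x0=0xe3 x1=0x0c x2=0x97 x3=0x46 x4=0xe7 x5=0x22  N=1 Z=0
after  1: x0=0xe3 x1=0x06 x2=0x97 x3=0x46 x4=0xe7 x5=0x22  N=0 Z=0
after  2: x0=0xe3 x1=0xe4 x2=0x97 x3=0x46 x4=0xe7 x5=0x22  N=1 Z=0
after  3: x0=0xe3 x1=0xe4 x2=0x97 x3=0x46 x4=0x04 x5=0x22  N=0 Z=0
after  4: x0=0xe3 x1=0xe4 x2=0x97 x3=0x46 x4=0x73 x5=0x22  N=0 Z=0
-- IRQ taken; context saved, return-PC = 5 --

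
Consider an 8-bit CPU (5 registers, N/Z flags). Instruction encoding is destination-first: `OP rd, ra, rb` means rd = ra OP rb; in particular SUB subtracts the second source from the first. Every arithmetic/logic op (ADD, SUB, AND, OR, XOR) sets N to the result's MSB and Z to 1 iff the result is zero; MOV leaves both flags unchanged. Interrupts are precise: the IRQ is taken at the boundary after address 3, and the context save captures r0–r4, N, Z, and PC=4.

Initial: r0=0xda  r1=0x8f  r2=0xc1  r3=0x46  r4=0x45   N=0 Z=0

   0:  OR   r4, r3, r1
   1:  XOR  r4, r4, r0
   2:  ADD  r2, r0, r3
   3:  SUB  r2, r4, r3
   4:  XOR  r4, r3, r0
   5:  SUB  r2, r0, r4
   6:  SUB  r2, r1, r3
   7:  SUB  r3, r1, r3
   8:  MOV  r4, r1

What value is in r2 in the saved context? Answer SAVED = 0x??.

after  0: r0=0xda r1=0x8f r2=0xc1 r3=0x46 r4=0xcf  N=1 Z=0
after  1: r0=0xda r1=0x8f r2=0xc1 r3=0x46 r4=0x15  N=0 Z=0
after  2: r0=0xda r1=0x8f r2=0x20 r3=0x46 r4=0x15  N=0 Z=0
after  3: r0=0xda r1=0x8f r2=0xcf r3=0x46 r4=0x15  N=1 Z=0
-- IRQ taken; context saved, return-PC = 4 --

SAVED = 0xcf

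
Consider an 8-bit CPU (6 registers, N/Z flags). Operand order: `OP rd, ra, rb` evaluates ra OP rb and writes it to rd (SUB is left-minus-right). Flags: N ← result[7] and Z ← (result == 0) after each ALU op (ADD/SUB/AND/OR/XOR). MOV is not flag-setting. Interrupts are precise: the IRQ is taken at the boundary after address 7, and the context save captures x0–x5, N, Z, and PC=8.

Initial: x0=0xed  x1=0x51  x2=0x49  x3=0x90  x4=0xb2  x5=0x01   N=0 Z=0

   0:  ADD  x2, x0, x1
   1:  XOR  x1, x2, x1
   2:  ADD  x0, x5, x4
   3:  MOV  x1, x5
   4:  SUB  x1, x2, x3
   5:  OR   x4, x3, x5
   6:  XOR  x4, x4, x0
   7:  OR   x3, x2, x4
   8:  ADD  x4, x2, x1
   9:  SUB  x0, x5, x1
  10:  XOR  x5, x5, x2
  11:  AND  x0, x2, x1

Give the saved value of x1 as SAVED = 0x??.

SAVED = 0xae

after  0: x0=0xed x1=0x51 x2=0x3e x3=0x90 x4=0xb2 x5=0x01  N=0 Z=0
after  1: x0=0xed x1=0x6f x2=0x3e x3=0x90 x4=0xb2 x5=0x01  N=0 Z=0
after  2: x0=0xb3 x1=0x6f x2=0x3e x3=0x90 x4=0xb2 x5=0x01  N=1 Z=0
after  3: x0=0xb3 x1=0x01 x2=0x3e x3=0x90 x4=0xb2 x5=0x01  N=1 Z=0
after  4: x0=0xb3 x1=0xae x2=0x3e x3=0x90 x4=0xb2 x5=0x01  N=1 Z=0
after  5: x0=0xb3 x1=0xae x2=0x3e x3=0x90 x4=0x91 x5=0x01  N=1 Z=0
after  6: x0=0xb3 x1=0xae x2=0x3e x3=0x90 x4=0x22 x5=0x01  N=0 Z=0
after  7: x0=0xb3 x1=0xae x2=0x3e x3=0x3e x4=0x22 x5=0x01  N=0 Z=0
-- IRQ taken; context saved, return-PC = 8 --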